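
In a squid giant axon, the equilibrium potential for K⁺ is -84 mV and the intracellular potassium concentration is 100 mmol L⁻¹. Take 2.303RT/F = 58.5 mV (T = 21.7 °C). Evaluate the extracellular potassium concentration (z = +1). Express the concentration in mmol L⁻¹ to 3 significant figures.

Nernst: E = (58.5/1) · log₁₀([out]/[in]), so log₁₀([out]/[in]) = -84.0 × 1 / 58.5 = -1.4359.
[out]/[in] = 10^(-1.4359) = 0.03665.
[out] = 0.03665 × 100 = 3.665 mmol L⁻¹.

3.67 mmol L⁻¹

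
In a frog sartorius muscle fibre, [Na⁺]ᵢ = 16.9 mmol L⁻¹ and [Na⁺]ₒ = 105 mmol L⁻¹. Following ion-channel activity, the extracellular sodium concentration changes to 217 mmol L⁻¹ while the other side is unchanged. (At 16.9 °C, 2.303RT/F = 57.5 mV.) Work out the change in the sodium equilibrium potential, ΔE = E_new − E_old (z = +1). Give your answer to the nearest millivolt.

E_old = (57.5/1)·log₁₀(105/16.9) = 45.61 mV
E_new = (57.5/1)·log₁₀(217/16.9) = 63.74 mV
ΔE = 63.74 − (45.61) = 18.13 mV

18 mV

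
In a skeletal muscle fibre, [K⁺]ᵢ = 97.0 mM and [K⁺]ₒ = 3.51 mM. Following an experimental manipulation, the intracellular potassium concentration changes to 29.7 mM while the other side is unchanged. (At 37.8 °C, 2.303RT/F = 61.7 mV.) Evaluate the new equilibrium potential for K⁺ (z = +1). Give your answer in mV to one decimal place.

After the shift: [K⁺]_out = 3.51, [K⁺]_in = 29.7 mM.
E_new = (61.7/1)·log₁₀(3.51/29.7) = 61.70 · (-0.9274) = -57.22 mV

-57.2 mV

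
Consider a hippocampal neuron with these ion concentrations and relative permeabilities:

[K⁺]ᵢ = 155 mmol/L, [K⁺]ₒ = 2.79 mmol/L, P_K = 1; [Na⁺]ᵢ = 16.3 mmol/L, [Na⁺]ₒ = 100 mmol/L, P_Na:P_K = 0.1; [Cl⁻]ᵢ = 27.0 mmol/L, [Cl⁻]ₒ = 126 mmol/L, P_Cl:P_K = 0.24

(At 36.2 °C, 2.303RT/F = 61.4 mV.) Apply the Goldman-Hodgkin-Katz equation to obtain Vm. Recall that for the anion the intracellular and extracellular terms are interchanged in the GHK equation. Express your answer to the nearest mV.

-61 mV

Vm = 61.4 · log₁₀[(Σ P·[cation]ₒ + Σ P·[anion]ᵢ) / (Σ P·[cation]ᵢ + Σ P·[anion]ₒ)]
Numerator = 1×2.79 + 0.1×100 + 0.24×27.0 = 19.27
Denominator = 1×155 + 0.1×16.3 + 0.24×126 = 186.9
Vm = 61.4 · log₁₀(0.10312) = 61.4 × (-0.9867) = -60.58 mV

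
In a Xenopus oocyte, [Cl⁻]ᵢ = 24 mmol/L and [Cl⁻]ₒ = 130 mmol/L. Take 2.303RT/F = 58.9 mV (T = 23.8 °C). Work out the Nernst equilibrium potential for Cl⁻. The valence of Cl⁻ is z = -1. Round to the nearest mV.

E = (58.9/z) · log₁₀([Cl⁻]_out/[Cl⁻]_in) with z = -1.
For an anion, dividing by z = -1 reverses the sign.
= (58.9/-1) · log₁₀(130/24) = -58.90 · log₁₀(5.417)
= -58.90 · (0.7337) = -43.22 mV

-43 mV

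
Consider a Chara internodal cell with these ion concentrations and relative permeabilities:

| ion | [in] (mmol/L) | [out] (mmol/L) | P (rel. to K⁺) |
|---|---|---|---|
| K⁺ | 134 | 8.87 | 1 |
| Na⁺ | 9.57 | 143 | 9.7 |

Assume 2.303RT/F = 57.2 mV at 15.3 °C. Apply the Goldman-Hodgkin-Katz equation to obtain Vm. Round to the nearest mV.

Vm = 57.2 · log₁₀[(Σ P·[cation]ₒ + Σ P·[anion]ᵢ) / (Σ P·[cation]ᵢ + Σ P·[anion]ₒ)]
Numerator = 1×8.87 + 9.7×143 = 1396
Denominator = 1×134 + 9.7×9.57 = 226.8
Vm = 57.2 · log₁₀(6.1543) = 57.2 × (0.7892) = 45.14 mV

45 mV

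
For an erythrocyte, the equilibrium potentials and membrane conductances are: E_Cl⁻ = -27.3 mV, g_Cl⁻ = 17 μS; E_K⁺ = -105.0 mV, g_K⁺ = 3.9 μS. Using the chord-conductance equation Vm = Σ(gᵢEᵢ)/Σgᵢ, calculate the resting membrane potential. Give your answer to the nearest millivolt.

Σ gᵢEᵢ = 17·(-27.3) + 3.9·(-105.0) = -873.60
Σ gᵢ = 17 + 3.9 = 20.9
Vm = -873.60 / 20.9 = -41.80 mV

-42 mV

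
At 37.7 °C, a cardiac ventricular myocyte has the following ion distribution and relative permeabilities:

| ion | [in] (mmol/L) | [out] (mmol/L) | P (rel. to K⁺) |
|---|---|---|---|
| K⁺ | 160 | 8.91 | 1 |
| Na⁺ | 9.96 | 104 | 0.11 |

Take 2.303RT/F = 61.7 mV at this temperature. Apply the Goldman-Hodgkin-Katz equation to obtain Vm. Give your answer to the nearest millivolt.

Vm = 61.7 · log₁₀[(Σ P·[cation]ₒ + Σ P·[anion]ᵢ) / (Σ P·[cation]ᵢ + Σ P·[anion]ₒ)]
Numerator = 1×8.91 + 0.11×104 = 20.35
Denominator = 1×160 + 0.11×9.96 = 161.1
Vm = 61.7 · log₁₀(0.12632) = 61.7 × (-0.8985) = -55.44 mV

-55 mV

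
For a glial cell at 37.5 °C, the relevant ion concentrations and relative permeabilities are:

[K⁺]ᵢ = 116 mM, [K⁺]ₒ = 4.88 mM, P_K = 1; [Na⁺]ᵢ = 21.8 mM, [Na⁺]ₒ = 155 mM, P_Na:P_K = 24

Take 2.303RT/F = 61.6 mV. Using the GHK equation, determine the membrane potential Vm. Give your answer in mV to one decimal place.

Vm = 61.6 · log₁₀[(Σ P·[cation]ₒ + Σ P·[anion]ᵢ) / (Σ P·[cation]ᵢ + Σ P·[anion]ₒ)]
Numerator = 1×4.88 + 24×155 = 3725
Denominator = 1×116 + 24×21.8 = 639.2
Vm = 61.6 · log₁₀(5.8274) = 61.6 × (0.7655) = 47.15 mV

47.2 mV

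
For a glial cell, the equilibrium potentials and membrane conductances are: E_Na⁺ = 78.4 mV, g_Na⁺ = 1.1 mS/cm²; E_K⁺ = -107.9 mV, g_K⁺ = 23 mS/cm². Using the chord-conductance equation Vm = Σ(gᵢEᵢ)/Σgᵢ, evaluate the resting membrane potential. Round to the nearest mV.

-99 mV

Σ gᵢEᵢ = 1.1·(78.4) + 23·(-107.9) = -2395.46
Σ gᵢ = 1.1 + 23 = 24.1
Vm = -2395.46 / 24.1 = -99.40 mV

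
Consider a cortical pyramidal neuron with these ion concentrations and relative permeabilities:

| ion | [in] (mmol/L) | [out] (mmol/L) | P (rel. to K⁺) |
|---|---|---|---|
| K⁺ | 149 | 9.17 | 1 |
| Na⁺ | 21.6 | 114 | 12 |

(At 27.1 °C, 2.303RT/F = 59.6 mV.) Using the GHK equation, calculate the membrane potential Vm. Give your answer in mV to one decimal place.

31.5 mV

Vm = 59.6 · log₁₀[(Σ P·[cation]ₒ + Σ P·[anion]ᵢ) / (Σ P·[cation]ᵢ + Σ P·[anion]ₒ)]
Numerator = 1×9.17 + 12×114 = 1377
Denominator = 1×149 + 12×21.6 = 408.2
Vm = 59.6 · log₁₀(3.3738) = 59.6 × (0.5281) = 31.48 mV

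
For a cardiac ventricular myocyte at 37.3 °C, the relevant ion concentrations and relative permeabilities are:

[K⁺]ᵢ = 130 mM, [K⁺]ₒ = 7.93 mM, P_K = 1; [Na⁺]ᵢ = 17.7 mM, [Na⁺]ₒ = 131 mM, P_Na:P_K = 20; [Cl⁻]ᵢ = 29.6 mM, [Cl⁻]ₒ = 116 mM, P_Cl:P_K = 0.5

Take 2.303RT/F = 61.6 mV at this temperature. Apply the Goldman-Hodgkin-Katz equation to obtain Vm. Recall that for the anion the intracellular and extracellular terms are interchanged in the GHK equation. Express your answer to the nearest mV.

42 mV

Vm = 61.6 · log₁₀[(Σ P·[cation]ₒ + Σ P·[anion]ᵢ) / (Σ P·[cation]ᵢ + Σ P·[anion]ₒ)]
Numerator = 1×7.93 + 20×131 + 0.5×29.6 = 2643
Denominator = 1×130 + 20×17.7 + 0.5×116 = 542
Vm = 61.6 · log₁₀(4.8759) = 61.6 × (0.6881) = 42.38 mV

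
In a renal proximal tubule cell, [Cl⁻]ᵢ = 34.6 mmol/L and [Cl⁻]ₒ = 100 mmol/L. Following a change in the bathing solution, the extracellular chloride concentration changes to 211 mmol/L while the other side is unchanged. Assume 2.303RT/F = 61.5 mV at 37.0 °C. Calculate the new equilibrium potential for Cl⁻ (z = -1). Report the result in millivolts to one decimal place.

After the shift: [Cl⁻]_out = 211, [Cl⁻]_in = 34.6 mmol/L.
E_new = (61.5/-1)·log₁₀(211/34.6) = -61.50 · (0.7852) = -48.29 mV

-48.3 mV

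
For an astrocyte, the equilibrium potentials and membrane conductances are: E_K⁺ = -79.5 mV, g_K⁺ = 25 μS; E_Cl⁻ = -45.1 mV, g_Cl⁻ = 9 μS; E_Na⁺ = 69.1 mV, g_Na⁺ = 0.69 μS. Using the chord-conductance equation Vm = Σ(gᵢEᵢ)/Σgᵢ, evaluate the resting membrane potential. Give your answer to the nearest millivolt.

-68 mV

Σ gᵢEᵢ = 25·(-79.5) + 9·(-45.1) + 0.69·(69.1) = -2345.72
Σ gᵢ = 25 + 9 + 0.69 = 34.69
Vm = -2345.72 / 34.69 = -67.62 mV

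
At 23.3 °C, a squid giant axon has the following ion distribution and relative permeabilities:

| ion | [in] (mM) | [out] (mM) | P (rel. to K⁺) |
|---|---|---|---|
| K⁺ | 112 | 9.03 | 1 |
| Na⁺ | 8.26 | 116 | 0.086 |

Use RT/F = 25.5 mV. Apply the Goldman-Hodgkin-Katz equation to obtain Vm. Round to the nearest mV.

-45 mV

Vm = 25.5 · ln[(Σ P·[cation]ₒ + Σ P·[anion]ᵢ) / (Σ P·[cation]ᵢ + Σ P·[anion]ₒ)]
Numerator = 1×9.03 + 0.086×116 = 19.01
Denominator = 1×112 + 0.086×8.26 = 112.7
Vm = 25.5 · ln(0.16863) = 25.5 × (-1.7801) = -45.39 mV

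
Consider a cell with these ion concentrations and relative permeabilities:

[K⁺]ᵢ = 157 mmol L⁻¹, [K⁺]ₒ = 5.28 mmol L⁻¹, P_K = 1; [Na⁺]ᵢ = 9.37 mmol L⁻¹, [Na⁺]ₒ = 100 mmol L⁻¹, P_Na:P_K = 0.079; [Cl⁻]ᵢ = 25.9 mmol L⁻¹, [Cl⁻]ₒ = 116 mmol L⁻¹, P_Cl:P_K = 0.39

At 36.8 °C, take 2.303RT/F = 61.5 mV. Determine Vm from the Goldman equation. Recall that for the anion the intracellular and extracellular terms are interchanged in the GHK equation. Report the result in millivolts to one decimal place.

Vm = 61.5 · log₁₀[(Σ P·[cation]ₒ + Σ P·[anion]ᵢ) / (Σ P·[cation]ᵢ + Σ P·[anion]ₒ)]
Numerator = 1×5.28 + 0.079×100 + 0.39×25.9 = 23.28
Denominator = 1×157 + 0.079×9.37 + 0.39×116 = 203
Vm = 61.5 · log₁₀(0.1147) = 61.5 × (-0.9405) = -57.84 mV

-57.8 mV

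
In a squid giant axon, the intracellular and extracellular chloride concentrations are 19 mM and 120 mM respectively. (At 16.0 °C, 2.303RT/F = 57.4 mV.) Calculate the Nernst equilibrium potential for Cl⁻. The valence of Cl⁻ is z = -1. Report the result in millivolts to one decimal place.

E = (57.4/z) · log₁₀([Cl⁻]_out/[Cl⁻]_in) with z = -1.
For an anion, dividing by z = -1 reverses the sign.
= (57.4/-1) · log₁₀(120/19) = -57.40 · log₁₀(6.316)
= -57.40 · (0.8004) = -45.94 mV

-45.9 mV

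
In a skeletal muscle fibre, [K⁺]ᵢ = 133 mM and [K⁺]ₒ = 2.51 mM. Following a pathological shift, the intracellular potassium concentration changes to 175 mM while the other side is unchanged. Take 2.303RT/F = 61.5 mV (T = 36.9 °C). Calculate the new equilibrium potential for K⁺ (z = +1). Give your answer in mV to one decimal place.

-113.4 mV

After the shift: [K⁺]_out = 2.51, [K⁺]_in = 175 mM.
E_new = (61.5/1)·log₁₀(2.51/175) = 61.50 · (-1.8434) = -113.37 mV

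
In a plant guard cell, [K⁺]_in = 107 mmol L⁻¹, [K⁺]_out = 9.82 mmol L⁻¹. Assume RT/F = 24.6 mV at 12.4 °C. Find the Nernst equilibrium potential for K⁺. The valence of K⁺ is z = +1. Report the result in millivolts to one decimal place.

-58.8 mV

E = (24.6/z) · ln([K⁺]_out/[K⁺]_in) with z = +1.
= (24.6/1) · ln(9.82/107) = 24.60 · ln(0.09178)
= 24.60 · (-2.3884) = -58.75 mV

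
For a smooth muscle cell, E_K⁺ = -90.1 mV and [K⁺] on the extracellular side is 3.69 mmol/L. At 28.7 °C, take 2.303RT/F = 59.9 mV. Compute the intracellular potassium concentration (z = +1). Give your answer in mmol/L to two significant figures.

Nernst: E = (59.9/1) · log₁₀([out]/[in]), so log₁₀([out]/[in]) = -90.1 × 1 / 59.9 = -1.5042.
[out]/[in] = 10^(-1.5042) = 0.03132.
[in] = 3.69 / 0.03132 = 117.8 mmol/L.

120 mmol/L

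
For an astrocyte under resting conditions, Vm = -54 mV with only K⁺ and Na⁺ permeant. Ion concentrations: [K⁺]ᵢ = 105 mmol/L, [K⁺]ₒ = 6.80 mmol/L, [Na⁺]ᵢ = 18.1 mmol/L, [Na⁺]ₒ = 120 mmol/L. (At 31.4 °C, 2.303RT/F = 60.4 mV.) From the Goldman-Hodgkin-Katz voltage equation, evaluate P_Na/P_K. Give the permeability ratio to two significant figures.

Let α = P_Na/P_K. GHK: Vm = 60.4·log₁₀[(Kₒ + α·Naₒ)/(Kᵢ + α·Naᵢ)].
10^(Vm/60.4) = 10^(-54.0/60.4) = 0.12763
So 0.12763·(Kᵢ + α·Naᵢ) = Kₒ + α·Naₒ → α = (0.12763·105.0 − 6.8) / (120.0 − 0.12763·18.1)
α = (13.4 − 6.8) / (120.0 − 2.31) = 6.601/117.7 = 0.05609

0.056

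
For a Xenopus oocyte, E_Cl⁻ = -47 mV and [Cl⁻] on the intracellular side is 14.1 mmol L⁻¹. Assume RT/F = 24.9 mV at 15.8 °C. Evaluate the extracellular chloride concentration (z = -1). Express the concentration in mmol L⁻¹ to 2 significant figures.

93 mmol L⁻¹

Nernst: E = (24.9/-1) · ln([out]/[in]), so ln([out]/[in]) = -47.0 × -1 / 24.9 = 1.8876.
[out]/[in] = e^(1.8876) = 6.603.
[out] = 6.603 × 14.1 = 93.1 mmol L⁻¹.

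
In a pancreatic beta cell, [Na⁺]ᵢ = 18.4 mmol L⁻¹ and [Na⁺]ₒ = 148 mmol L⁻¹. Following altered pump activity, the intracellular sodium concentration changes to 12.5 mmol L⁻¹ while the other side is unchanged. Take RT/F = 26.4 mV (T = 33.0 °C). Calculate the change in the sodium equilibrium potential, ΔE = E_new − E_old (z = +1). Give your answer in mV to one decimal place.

10.2 mV

E_old = (26.4/1)·ln(148/18.4) = 55.04 mV
E_new = (26.4/1)·ln(148/12.5) = 65.25 mV
ΔE = 65.25 − (55.04) = 10.21 mV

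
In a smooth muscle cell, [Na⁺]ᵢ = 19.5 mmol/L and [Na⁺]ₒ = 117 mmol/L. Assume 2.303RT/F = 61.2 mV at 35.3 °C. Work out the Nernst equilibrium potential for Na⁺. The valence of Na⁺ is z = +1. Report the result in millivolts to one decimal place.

47.6 mV

E = (61.2/z) · log₁₀([Na⁺]_out/[Na⁺]_in) with z = +1.
= (61.2/1) · log₁₀(117/19.5) = 61.20 · log₁₀(6)
= 61.20 · (0.7782) = 47.62 mV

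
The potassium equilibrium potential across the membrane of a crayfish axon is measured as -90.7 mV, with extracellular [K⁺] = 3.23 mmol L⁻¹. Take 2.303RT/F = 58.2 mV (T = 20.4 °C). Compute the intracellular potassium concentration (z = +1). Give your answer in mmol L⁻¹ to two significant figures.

120 mmol L⁻¹

Nernst: E = (58.2/1) · log₁₀([out]/[in]), so log₁₀([out]/[in]) = -90.7 × 1 / 58.2 = -1.5584.
[out]/[in] = 10^(-1.5584) = 0.02764.
[in] = 3.23 / 0.02764 = 116.8 mmol L⁻¹.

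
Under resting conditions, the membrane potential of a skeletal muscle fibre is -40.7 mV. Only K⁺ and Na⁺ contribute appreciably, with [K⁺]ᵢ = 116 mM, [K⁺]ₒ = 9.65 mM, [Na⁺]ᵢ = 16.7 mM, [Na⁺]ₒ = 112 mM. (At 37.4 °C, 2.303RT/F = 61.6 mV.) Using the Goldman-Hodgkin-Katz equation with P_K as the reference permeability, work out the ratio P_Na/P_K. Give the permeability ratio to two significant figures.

0.14

Let α = P_Na/P_K. GHK: Vm = 61.6·log₁₀[(Kₒ + α·Naₒ)/(Kᵢ + α·Naᵢ)].
10^(Vm/61.6) = 10^(-40.7/61.6) = 0.21842
So 0.21842·(Kᵢ + α·Naᵢ) = Kₒ + α·Naₒ → α = (0.21842·116.0 − 9.65) / (112.0 − 0.21842·16.7)
α = (25.34 − 9.65) / (112.0 − 3.648) = 15.69/108.4 = 0.1448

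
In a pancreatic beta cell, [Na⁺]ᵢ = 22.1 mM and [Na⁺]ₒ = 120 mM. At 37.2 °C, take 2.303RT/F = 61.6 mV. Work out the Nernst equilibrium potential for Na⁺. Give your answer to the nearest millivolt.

45 mV

E = (61.6/z) · log₁₀([Na⁺]_out/[Na⁺]_in) with z = +1.
= (61.6/1) · log₁₀(120/22.1) = 61.60 · log₁₀(5.43)
= 61.60 · (0.7348) = 45.26 mV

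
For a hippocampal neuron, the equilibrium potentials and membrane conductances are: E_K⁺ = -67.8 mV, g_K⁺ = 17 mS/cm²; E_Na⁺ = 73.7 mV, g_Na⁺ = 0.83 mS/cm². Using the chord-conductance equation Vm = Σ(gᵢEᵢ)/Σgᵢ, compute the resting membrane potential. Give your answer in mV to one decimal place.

-61.2 mV

Σ gᵢEᵢ = 17·(-67.8) + 0.83·(73.7) = -1091.43
Σ gᵢ = 17 + 0.83 = 17.83
Vm = -1091.43 / 17.83 = -61.21 mV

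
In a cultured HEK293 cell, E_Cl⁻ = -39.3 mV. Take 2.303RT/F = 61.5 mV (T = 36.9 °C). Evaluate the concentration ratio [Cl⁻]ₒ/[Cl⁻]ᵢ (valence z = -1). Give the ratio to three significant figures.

log₁₀([out]/[in]) = E·z/(61.5) = -39.3 × -1 / 61.5 = 0.6390
[out]/[in] = 10^(0.6390) = 4.355

4.36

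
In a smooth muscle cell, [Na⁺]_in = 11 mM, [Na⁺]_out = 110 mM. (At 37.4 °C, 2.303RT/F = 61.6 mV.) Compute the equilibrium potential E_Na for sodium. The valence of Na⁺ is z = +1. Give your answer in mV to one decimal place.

61.6 mV

E = (61.6/z) · log₁₀([Na⁺]_out/[Na⁺]_in) with z = +1.
= (61.6/1) · log₁₀(110/11) = 61.60 · log₁₀(10)
= 61.60 · (1.0000) = 61.60 mV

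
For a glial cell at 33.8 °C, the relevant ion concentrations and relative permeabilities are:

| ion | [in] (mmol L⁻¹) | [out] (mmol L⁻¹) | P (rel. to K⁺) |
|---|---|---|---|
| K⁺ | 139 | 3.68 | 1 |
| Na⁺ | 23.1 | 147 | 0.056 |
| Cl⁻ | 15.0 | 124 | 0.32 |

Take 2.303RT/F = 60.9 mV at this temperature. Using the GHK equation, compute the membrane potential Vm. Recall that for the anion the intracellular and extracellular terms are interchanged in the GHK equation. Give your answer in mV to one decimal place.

-62.9 mV

Vm = 60.9 · log₁₀[(Σ P·[cation]ₒ + Σ P·[anion]ᵢ) / (Σ P·[cation]ᵢ + Σ P·[anion]ₒ)]
Numerator = 1×3.68 + 0.056×147 + 0.32×15.0 = 16.71
Denominator = 1×139 + 0.056×23.1 + 0.32×124 = 180
Vm = 60.9 · log₁₀(0.092858) = 60.9 × (-1.0322) = -62.86 mV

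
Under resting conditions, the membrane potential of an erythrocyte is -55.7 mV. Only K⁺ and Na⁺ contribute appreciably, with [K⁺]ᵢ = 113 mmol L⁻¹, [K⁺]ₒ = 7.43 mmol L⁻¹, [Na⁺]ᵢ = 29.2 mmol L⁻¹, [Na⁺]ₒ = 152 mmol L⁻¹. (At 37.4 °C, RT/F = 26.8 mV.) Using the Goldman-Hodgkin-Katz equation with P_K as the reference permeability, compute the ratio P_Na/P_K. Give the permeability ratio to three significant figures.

Let α = P_Na/P_K. GHK: Vm = 26.8·ln[(Kₒ + α·Naₒ)/(Kᵢ + α·Naᵢ)].
e^(Vm/26.8) = e^(-55.7/26.8) = 0.12514
So 0.12514·(Kᵢ + α·Naᵢ) = Kₒ + α·Naₒ → α = (0.12514·113.0 − 7.43) / (152.0 − 0.12514·29.2)
α = (14.14 − 7.43) / (152.0 − 3.654) = 6.71/148.3 = 0.04523

0.0452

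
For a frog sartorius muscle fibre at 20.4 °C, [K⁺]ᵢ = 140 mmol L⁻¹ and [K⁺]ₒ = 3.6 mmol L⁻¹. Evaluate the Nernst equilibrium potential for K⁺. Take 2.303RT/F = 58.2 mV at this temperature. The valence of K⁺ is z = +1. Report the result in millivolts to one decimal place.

E = (58.2/z) · log₁₀([K⁺]_out/[K⁺]_in) with z = +1.
= (58.2/1) · log₁₀(3.6/140) = 58.20 · log₁₀(0.02571)
= 58.20 · (-1.5898) = -92.53 mV

-92.5 mV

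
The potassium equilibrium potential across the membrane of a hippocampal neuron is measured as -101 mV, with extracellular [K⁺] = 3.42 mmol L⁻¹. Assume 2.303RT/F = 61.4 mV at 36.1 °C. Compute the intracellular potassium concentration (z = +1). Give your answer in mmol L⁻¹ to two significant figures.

150 mmol L⁻¹

Nernst: E = (61.4/1) · log₁₀([out]/[in]), so log₁₀([out]/[in]) = -101.0 × 1 / 61.4 = -1.6450.
[out]/[in] = 10^(-1.6450) = 0.02265.
[in] = 3.42 / 0.02265 = 151 mmol L⁻¹.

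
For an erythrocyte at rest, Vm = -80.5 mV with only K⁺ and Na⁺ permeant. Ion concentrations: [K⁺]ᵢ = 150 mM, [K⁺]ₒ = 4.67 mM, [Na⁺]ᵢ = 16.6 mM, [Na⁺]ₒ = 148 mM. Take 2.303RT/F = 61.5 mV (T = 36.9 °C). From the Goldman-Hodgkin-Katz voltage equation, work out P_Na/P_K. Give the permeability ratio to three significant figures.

0.0183

Let α = P_Na/P_K. GHK: Vm = 61.5·log₁₀[(Kₒ + α·Naₒ)/(Kᵢ + α·Naᵢ)].
10^(Vm/61.5) = 10^(-80.5/61.5) = 0.049097
So 0.049097·(Kᵢ + α·Naᵢ) = Kₒ + α·Naₒ → α = (0.049097·150.0 − 4.67) / (148.0 − 0.049097·16.6)
α = (7.365 − 4.67) / (148.0 − 0.815) = 2.695/147.2 = 0.01831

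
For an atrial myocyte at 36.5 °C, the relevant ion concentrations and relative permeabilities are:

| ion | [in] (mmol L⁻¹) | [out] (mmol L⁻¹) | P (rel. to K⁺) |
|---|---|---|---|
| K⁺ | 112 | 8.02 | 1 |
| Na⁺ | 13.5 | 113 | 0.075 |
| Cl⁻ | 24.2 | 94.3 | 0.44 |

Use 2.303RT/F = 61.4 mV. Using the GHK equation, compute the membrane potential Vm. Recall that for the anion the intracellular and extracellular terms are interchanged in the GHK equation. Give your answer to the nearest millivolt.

Vm = 61.4 · log₁₀[(Σ P·[cation]ₒ + Σ P·[anion]ᵢ) / (Σ P·[cation]ᵢ + Σ P·[anion]ₒ)]
Numerator = 1×8.02 + 0.075×113 + 0.44×24.2 = 27.14
Denominator = 1×112 + 0.075×13.5 + 0.44×94.3 = 154.5
Vm = 61.4 · log₁₀(0.17568) = 61.4 × (-0.7553) = -46.37 mV

-46 mV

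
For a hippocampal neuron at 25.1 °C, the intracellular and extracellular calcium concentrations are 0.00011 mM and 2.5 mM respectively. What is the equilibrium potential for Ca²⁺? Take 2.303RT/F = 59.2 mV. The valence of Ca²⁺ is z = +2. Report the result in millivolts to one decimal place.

E = (59.2/z) · log₁₀([Ca²⁺]_out/[Ca²⁺]_in) with z = +2.
= (59.2/2) · log₁₀(2.5/0.00011) = 29.60 · log₁₀(2.273e+04)
= 29.60 · (4.3565) = 128.95 mV

129.0 mV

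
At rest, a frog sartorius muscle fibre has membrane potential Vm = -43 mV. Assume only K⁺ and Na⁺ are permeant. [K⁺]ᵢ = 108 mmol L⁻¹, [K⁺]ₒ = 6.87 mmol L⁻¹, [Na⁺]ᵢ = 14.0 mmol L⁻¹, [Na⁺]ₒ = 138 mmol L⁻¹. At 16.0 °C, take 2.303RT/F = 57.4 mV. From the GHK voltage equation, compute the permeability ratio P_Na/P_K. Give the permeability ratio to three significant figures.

Let α = P_Na/P_K. GHK: Vm = 57.4·log₁₀[(Kₒ + α·Naₒ)/(Kᵢ + α·Naᵢ)].
10^(Vm/57.4) = 10^(-43.0/57.4) = 0.17818
So 0.17818·(Kᵢ + α·Naᵢ) = Kₒ + α·Naₒ → α = (0.17818·108.0 − 6.87) / (138.0 − 0.17818·14.0)
α = (19.24 − 6.87) / (138.0 − 2.495) = 12.37/135.5 = 0.09132

0.0913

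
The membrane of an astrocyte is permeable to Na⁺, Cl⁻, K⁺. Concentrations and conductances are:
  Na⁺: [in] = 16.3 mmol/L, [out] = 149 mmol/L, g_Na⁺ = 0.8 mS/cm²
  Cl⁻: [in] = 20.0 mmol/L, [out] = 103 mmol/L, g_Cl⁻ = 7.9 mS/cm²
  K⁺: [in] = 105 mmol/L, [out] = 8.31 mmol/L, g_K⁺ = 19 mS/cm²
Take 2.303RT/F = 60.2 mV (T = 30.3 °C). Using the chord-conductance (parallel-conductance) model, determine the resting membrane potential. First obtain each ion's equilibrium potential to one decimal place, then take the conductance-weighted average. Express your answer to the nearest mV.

E_Na⁺ = (60.2/1)·log₁₀(149/16.3) = 57.9 mV
E_Cl⁻ = (60.2/-1)·log₁₀(103/20.0) = -42.9 mV
E_K⁺ = (60.2/1)·log₁₀(8.31/105) = -66.3 mV
Vm = (Σ gᵢEᵢ)/(Σ gᵢ) = (0.8·57.9 + 7.9·-42.9 + 19·-66.3) / (0.8 + 7.9 + 19)
= -1552.29 / 27.7 = -56.04 mV

-56 mV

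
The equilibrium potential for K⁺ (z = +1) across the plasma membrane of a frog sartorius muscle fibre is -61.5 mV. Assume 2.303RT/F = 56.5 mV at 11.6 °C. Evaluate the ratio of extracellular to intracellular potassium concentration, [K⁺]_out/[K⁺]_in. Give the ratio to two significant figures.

log₁₀([out]/[in]) = E·z/(56.5) = -61.5 × 1 / 56.5 = -1.0885
[out]/[in] = 10^(-1.0885) = 0.08157

0.082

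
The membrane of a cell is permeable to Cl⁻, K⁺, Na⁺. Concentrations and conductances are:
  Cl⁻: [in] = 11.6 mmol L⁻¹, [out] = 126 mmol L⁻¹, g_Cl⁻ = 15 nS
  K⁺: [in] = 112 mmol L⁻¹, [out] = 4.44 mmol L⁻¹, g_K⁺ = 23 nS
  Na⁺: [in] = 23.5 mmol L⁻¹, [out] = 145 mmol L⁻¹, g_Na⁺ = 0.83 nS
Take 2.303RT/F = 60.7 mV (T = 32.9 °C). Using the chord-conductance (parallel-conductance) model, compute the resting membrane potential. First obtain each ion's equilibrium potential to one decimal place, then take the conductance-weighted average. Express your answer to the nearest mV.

-74 mV

E_Cl⁻ = (60.7/-1)·log₁₀(126/11.6) = -62.9 mV
E_K⁺ = (60.7/1)·log₁₀(4.44/112) = -85.1 mV
E_Na⁺ = (60.7/1)·log₁₀(145/23.5) = 48.0 mV
Vm = (Σ gᵢEᵢ)/(Σ gᵢ) = (15·-62.9 + 23·-85.1 + 0.83·48.0) / (15 + 23 + 0.83)
= -2860.96 / 38.83 = -73.68 mV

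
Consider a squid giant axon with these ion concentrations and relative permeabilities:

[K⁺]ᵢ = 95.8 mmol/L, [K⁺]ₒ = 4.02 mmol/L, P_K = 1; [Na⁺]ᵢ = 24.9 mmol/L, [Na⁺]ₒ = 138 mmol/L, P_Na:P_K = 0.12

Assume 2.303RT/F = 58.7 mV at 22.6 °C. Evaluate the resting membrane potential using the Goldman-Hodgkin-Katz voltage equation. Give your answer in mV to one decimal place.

-40.0 mV

Vm = 58.7 · log₁₀[(Σ P·[cation]ₒ + Σ P·[anion]ᵢ) / (Σ P·[cation]ᵢ + Σ P·[anion]ₒ)]
Numerator = 1×4.02 + 0.12×138 = 20.58
Denominator = 1×95.8 + 0.12×24.9 = 98.79
Vm = 58.7 · log₁₀(0.20832) = 58.7 × (-0.6813) = -39.99 mV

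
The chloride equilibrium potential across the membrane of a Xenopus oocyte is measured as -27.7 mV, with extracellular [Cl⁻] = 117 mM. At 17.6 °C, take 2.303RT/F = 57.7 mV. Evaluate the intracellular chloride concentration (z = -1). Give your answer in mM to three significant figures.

Nernst: E = (57.7/-1) · log₁₀([out]/[in]), so log₁₀([out]/[in]) = -27.7 × -1 / 57.7 = 0.4801.
[out]/[in] = 10^(0.4801) = 3.02.
[in] = 117 / 3.02 = 38.74 mM.

38.7 mM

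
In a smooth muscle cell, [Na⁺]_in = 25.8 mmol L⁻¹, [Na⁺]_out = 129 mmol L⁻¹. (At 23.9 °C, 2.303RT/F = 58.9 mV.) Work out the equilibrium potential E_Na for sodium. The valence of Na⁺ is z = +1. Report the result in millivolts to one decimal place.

E = (58.9/z) · log₁₀([Na⁺]_out/[Na⁺]_in) with z = +1.
= (58.9/1) · log₁₀(129/25.8) = 58.90 · log₁₀(5)
= 58.90 · (0.6990) = 41.17 mV

41.2 mV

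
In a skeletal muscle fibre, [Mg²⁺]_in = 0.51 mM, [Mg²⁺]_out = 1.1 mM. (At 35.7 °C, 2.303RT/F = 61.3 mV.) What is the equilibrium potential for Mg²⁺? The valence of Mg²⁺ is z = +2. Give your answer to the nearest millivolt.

E = (61.3/z) · log₁₀([Mg²⁺]_out/[Mg²⁺]_in) with z = +2.
= (61.3/2) · log₁₀(1.1/0.51) = 30.65 · log₁₀(2.157)
= 30.65 · (0.3338) = 10.23 mV

10 mV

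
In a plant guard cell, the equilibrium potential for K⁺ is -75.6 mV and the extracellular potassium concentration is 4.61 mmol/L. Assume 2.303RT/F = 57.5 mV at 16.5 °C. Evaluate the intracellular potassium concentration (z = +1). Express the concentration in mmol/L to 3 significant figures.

Nernst: E = (57.5/1) · log₁₀([out]/[in]), so log₁₀([out]/[in]) = -75.6 × 1 / 57.5 = -1.3148.
[out]/[in] = 10^(-1.3148) = 0.04844.
[in] = 4.61 / 0.04844 = 95.17 mmol/L.

95.2 mmol/L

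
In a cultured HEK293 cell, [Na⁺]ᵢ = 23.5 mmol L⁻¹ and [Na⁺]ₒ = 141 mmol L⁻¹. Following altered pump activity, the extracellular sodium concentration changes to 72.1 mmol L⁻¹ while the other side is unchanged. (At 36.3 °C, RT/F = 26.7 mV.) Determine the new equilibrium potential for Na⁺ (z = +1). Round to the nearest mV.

30 mV

After the shift: [Na⁺]_out = 72.1, [Na⁺]_in = 23.5 mmol L⁻¹.
E_new = (26.7/1)·ln(72.1/23.5) = 26.70 · (1.1211) = 29.93 mV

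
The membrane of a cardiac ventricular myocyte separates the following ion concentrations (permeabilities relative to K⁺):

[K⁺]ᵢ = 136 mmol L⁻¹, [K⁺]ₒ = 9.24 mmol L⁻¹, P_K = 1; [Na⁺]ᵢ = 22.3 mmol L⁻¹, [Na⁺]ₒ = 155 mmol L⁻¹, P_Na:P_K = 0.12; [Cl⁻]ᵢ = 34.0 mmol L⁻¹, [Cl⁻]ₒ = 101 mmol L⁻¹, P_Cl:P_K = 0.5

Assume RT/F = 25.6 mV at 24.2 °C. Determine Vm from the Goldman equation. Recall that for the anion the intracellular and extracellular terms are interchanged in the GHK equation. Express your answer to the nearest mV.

-37 mV

Vm = 25.6 · ln[(Σ P·[cation]ₒ + Σ P·[anion]ᵢ) / (Σ P·[cation]ᵢ + Σ P·[anion]ₒ)]
Numerator = 1×9.24 + 0.12×155 + 0.5×34.0 = 44.84
Denominator = 1×136 + 0.12×22.3 + 0.5×101 = 189.2
Vm = 25.6 · ln(0.23703) = 25.6 × (-1.4396) = -36.85 mV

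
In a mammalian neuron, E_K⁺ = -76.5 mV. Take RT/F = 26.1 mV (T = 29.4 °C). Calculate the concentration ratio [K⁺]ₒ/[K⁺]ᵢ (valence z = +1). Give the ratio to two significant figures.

0.053

ln([out]/[in]) = E·z/(26.1) = -76.5 × 1 / 26.1 = -2.9310
[out]/[in] = e^(-2.9310) = 0.05334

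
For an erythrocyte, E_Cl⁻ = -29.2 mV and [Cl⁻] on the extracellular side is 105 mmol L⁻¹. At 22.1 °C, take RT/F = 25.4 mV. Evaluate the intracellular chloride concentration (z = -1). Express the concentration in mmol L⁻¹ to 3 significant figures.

33.3 mmol L⁻¹

Nernst: E = (25.4/-1) · ln([out]/[in]), so ln([out]/[in]) = -29.2 × -1 / 25.4 = 1.1496.
[out]/[in] = e^(1.1496) = 3.157.
[in] = 105 / 3.157 = 33.26 mmol L⁻¹.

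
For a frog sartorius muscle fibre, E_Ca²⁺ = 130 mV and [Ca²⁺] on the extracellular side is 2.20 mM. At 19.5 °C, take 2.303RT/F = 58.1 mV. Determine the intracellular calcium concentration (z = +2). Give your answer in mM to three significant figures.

Nernst: E = (58.1/2) · log₁₀([out]/[in]), so log₁₀([out]/[in]) = 130.0 × 2 / 58.1 = 4.4750.
[out]/[in] = 10^(4.4750) = 2.986e+04.
[in] = 2.20 / 2.986e+04 = 7.369e-05 mM.

0.0000737 mM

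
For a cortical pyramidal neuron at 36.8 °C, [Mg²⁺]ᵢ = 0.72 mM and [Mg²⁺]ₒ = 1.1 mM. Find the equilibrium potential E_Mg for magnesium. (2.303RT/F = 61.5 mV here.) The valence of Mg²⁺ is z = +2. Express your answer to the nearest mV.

E = (61.5/z) · log₁₀([Mg²⁺]_out/[Mg²⁺]_in) with z = +2.
= (61.5/2) · log₁₀(1.1/0.72) = 30.75 · log₁₀(1.528)
= 30.75 · (0.1841) = 5.66 mV

6 mV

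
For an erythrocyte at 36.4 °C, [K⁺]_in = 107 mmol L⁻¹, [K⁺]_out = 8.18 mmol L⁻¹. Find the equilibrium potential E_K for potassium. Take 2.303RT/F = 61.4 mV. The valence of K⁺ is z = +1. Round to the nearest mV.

E = (61.4/z) · log₁₀([K⁺]_out/[K⁺]_in) with z = +1.
= (61.4/1) · log₁₀(8.18/107) = 61.40 · log₁₀(0.07645)
= 61.40 · (-1.1166) = -68.56 mV

-69 mV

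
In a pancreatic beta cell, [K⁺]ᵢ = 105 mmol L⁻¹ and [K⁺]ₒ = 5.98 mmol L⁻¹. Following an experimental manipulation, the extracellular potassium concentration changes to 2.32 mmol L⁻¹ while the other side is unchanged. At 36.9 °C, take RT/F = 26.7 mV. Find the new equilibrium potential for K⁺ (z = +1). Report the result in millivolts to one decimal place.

-101.8 mV

After the shift: [K⁺]_out = 2.32, [K⁺]_in = 105 mmol L⁻¹.
E_new = (26.7/1)·ln(2.32/105) = 26.70 · (-3.8124) = -101.79 mV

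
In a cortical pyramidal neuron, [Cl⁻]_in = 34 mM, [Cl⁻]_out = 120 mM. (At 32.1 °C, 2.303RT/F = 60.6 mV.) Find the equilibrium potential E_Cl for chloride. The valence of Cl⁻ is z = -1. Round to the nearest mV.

E = (60.6/z) · log₁₀([Cl⁻]_out/[Cl⁻]_in) with z = -1.
For an anion, dividing by z = -1 reverses the sign.
= (60.6/-1) · log₁₀(120/34) = -60.60 · log₁₀(3.529)
= -60.60 · (0.5477) = -33.19 mV

-33 mV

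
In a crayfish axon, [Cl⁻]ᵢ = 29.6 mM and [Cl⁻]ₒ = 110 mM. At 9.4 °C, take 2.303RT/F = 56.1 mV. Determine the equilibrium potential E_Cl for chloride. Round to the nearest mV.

E = (56.1/z) · log₁₀([Cl⁻]_out/[Cl⁻]_in) with z = -1.
For an anion, dividing by z = -1 reverses the sign.
= (56.1/-1) · log₁₀(110/29.6) = -56.10 · log₁₀(3.716)
= -56.10 · (0.5701) = -31.98 mV

-32 mV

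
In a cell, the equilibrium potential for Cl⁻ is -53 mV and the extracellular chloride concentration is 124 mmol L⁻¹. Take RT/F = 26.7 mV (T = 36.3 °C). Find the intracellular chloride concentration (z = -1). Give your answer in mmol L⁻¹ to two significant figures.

17 mmol L⁻¹

Nernst: E = (26.7/-1) · ln([out]/[in]), so ln([out]/[in]) = -53.0 × -1 / 26.7 = 1.9850.
[out]/[in] = e^(1.9850) = 7.279.
[in] = 124 / 7.279 = 17.03 mmol L⁻¹.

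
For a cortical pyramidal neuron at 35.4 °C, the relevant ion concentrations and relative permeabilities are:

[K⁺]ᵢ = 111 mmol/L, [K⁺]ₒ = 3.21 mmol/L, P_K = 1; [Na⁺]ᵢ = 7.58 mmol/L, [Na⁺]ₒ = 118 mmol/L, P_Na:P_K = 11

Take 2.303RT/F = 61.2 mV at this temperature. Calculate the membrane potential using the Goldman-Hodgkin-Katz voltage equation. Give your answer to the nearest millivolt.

51 mV

Vm = 61.2 · log₁₀[(Σ P·[cation]ₒ + Σ P·[anion]ᵢ) / (Σ P·[cation]ᵢ + Σ P·[anion]ₒ)]
Numerator = 1×3.21 + 11×118 = 1301
Denominator = 1×111 + 11×7.58 = 194.4
Vm = 61.2 · log₁₀(6.6942) = 61.2 × (0.8257) = 50.53 mV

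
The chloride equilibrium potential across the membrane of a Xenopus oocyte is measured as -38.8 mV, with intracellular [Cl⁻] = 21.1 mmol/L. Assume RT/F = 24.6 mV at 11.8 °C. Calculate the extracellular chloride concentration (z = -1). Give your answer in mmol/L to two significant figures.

100 mmol/L

Nernst: E = (24.6/-1) · ln([out]/[in]), so ln([out]/[in]) = -38.8 × -1 / 24.6 = 1.5772.
[out]/[in] = e^(1.5772) = 4.842.
[out] = 4.842 × 21.1 = 102.2 mmol/L.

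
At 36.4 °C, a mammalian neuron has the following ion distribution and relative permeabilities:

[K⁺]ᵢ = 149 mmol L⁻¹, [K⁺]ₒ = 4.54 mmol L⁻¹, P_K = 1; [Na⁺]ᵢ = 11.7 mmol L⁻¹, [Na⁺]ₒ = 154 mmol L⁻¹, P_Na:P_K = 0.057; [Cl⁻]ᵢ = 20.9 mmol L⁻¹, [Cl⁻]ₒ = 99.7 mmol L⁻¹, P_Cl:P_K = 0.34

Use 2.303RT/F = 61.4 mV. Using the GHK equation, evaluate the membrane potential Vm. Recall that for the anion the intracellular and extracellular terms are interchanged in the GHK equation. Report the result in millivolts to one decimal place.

Vm = 61.4 · log₁₀[(Σ P·[cation]ₒ + Σ P·[anion]ᵢ) / (Σ P·[cation]ᵢ + Σ P·[anion]ₒ)]
Numerator = 1×4.54 + 0.057×154 + 0.34×20.9 = 20.42
Denominator = 1×149 + 0.057×11.7 + 0.34×99.7 = 183.6
Vm = 61.4 · log₁₀(0.11126) = 61.4 × (-0.9536) = -58.55 mV

-58.6 mV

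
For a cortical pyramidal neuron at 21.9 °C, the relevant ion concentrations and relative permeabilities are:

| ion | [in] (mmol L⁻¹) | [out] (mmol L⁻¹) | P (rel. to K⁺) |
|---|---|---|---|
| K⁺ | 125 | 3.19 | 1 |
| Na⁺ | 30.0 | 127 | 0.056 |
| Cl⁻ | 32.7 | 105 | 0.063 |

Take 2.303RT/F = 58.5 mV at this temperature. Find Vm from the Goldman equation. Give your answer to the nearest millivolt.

-60 mV

Vm = 58.5 · log₁₀[(Σ P·[cation]ₒ + Σ P·[anion]ᵢ) / (Σ P·[cation]ᵢ + Σ P·[anion]ₒ)]
Numerator = 1×3.19 + 0.056×127 + 0.063×32.7 = 12.36
Denominator = 1×125 + 0.056×30.0 + 0.063×105 = 133.3
Vm = 58.5 · log₁₀(0.092742) = 58.5 × (-1.0327) = -60.41 mV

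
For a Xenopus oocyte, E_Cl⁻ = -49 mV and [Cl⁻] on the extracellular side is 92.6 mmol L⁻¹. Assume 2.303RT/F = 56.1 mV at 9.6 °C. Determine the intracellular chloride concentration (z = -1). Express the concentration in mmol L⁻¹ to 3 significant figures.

12.4 mmol L⁻¹

Nernst: E = (56.1/-1) · log₁₀([out]/[in]), so log₁₀([out]/[in]) = -49.0 × -1 / 56.1 = 0.8734.
[out]/[in] = 10^(0.8734) = 7.472.
[in] = 92.6 / 7.472 = 12.39 mmol L⁻¹.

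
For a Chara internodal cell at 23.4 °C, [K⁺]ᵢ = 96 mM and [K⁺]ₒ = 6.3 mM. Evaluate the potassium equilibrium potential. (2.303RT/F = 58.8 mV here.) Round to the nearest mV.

E = (58.8/z) · log₁₀([K⁺]_out/[K⁺]_in) with z = +1.
= (58.8/1) · log₁₀(6.3/96) = 58.80 · log₁₀(0.06563)
= 58.80 · (-1.1829) = -69.56 mV

-70 mV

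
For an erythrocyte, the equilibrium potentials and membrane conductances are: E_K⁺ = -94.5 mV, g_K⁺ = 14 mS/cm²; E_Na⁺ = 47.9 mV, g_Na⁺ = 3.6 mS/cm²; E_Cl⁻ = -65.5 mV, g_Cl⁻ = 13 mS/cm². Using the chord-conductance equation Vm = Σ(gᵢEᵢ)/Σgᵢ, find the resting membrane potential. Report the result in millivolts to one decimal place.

Σ gᵢEᵢ = 14·(-94.5) + 3.6·(47.9) + 13·(-65.5) = -2002.06
Σ gᵢ = 14 + 3.6 + 13 = 30.6
Vm = -2002.06 / 30.6 = -65.43 mV

-65.4 mV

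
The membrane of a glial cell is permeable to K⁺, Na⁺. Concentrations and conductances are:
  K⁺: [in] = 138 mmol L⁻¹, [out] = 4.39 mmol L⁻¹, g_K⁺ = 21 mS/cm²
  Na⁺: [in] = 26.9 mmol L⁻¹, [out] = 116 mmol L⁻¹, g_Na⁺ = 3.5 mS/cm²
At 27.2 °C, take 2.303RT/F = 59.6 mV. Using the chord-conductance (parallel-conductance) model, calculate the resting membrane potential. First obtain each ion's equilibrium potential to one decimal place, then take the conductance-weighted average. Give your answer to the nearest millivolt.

E_K⁺ = (59.6/1)·log₁₀(4.39/138) = -89.2 mV
E_Na⁺ = (59.6/1)·log₁₀(116/26.9) = 37.8 mV
Vm = (Σ gᵢEᵢ)/(Σ gᵢ) = (21·-89.2 + 3.5·37.8) / (21 + 3.5)
= -1740.90 / 24.5 = -71.06 mV

-71 mV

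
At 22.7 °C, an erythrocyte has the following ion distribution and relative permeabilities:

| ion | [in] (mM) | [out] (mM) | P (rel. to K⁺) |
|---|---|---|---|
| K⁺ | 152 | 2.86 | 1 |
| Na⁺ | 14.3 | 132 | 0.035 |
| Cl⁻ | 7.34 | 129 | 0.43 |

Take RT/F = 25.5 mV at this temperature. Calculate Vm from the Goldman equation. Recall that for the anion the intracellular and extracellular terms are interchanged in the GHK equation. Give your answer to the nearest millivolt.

Vm = 25.5 · ln[(Σ P·[cation]ₒ + Σ P·[anion]ᵢ) / (Σ P·[cation]ᵢ + Σ P·[anion]ₒ)]
Numerator = 1×2.86 + 0.035×132 + 0.43×7.34 = 10.64
Denominator = 1×152 + 0.035×14.3 + 0.43×129 = 208
Vm = 25.5 · ln(0.051143) = 25.5 × (-2.9731) = -75.81 mV

-76 mV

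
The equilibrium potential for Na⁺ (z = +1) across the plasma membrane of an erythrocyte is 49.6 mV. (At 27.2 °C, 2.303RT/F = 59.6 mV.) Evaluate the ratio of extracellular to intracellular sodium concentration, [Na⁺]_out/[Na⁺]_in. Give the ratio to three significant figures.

log₁₀([out]/[in]) = E·z/(59.6) = 49.6 × 1 / 59.6 = 0.8322
[out]/[in] = 10^(0.8322) = 6.795

6.80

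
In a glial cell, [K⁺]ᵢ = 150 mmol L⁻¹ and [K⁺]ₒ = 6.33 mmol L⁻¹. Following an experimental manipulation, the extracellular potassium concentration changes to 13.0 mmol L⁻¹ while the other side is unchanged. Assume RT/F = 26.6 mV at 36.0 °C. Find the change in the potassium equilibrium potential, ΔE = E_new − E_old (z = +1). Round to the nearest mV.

E_old = (26.6/1)·ln(6.33/150) = -84.20 mV
E_new = (26.6/1)·ln(13.0/150) = -65.06 mV
ΔE = -65.06 − (-84.20) = 19.14 mV

19 mV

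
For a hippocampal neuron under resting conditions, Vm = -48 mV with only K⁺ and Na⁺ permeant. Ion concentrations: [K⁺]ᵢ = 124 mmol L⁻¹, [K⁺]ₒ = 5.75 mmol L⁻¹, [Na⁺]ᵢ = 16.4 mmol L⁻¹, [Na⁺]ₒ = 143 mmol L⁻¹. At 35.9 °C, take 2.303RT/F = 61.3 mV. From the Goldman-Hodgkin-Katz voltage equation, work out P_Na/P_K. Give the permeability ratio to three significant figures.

0.105

Let α = P_Na/P_K. GHK: Vm = 61.3·log₁₀[(Kₒ + α·Naₒ)/(Kᵢ + α·Naᵢ)].
10^(Vm/61.3) = 10^(-48.0/61.3) = 0.1648
So 0.1648·(Kᵢ + α·Naᵢ) = Kₒ + α·Naₒ → α = (0.1648·124.0 − 5.75) / (143.0 − 0.1648·16.4)
α = (20.44 − 5.75) / (143.0 − 2.703) = 14.69/140.3 = 0.1047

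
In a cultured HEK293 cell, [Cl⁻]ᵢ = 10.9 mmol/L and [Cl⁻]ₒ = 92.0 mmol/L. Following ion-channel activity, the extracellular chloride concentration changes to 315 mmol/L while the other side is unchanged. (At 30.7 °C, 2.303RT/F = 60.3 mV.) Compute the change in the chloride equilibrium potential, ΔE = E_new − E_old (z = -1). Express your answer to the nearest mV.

E_old = (60.3/-1)·log₁₀(92.0/10.9) = -55.86 mV
E_new = (60.3/-1)·log₁₀(315/10.9) = -88.09 mV
ΔE = -88.09 − (-55.86) = -32.23 mV

-32 mV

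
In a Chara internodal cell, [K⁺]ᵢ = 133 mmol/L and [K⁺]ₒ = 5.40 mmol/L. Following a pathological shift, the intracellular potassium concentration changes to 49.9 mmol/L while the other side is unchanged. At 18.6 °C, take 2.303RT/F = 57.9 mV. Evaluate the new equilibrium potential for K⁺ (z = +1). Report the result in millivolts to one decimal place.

After the shift: [K⁺]_out = 5.40, [K⁺]_in = 49.9 mmol/L.
E_new = (57.9/1)·log₁₀(5.40/49.9) = 57.90 · (-0.9657) = -55.91 mV

-55.9 mV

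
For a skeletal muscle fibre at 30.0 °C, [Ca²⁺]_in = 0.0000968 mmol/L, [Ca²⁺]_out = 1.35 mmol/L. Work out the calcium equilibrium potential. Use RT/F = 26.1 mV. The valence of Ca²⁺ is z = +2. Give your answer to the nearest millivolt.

125 mV

E = (26.1/z) · ln([Ca²⁺]_out/[Ca²⁺]_in) with z = +2.
= (26.1/2) · ln(1.35/0.0000968) = 13.05 · ln(1.395e+04)
= 13.05 · (9.5430) = 124.54 mV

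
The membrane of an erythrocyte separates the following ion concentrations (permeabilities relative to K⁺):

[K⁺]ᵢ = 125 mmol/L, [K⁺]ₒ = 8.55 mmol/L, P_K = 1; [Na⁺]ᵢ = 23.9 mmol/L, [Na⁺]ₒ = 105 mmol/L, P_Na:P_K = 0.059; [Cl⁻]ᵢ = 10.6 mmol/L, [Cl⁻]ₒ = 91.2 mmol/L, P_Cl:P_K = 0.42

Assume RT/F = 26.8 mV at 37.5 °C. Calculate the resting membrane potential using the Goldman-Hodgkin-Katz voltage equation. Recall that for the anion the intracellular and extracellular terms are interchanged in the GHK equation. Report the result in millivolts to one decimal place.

Vm = 26.8 · ln[(Σ P·[cation]ₒ + Σ P·[anion]ᵢ) / (Σ P·[cation]ᵢ + Σ P·[anion]ₒ)]
Numerator = 1×8.55 + 0.059×105 + 0.42×10.6 = 19.2
Denominator = 1×125 + 0.059×23.9 + 0.42×91.2 = 164.7
Vm = 26.8 · ln(0.11655) = 26.8 × (-2.1495) = -57.61 mV

-57.6 mV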